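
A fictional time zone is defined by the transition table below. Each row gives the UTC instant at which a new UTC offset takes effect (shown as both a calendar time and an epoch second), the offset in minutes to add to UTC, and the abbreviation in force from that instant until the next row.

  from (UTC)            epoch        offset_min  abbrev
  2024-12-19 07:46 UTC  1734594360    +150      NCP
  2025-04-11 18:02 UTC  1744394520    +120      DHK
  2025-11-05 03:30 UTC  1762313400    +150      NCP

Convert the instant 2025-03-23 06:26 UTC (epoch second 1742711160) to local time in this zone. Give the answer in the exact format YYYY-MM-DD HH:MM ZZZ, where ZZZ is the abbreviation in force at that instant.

2025-03-23 08:56 NCP

Query: 2025-03-23 06:26 UTC
Rule 1/3 (NCP, +02:30): 2024-12-19 07:46 UTC ≤ query < 2025-04-11 18:02 UTC
6·60 + 26 + 150 = 536 min
536 = 0·1440 + 536; 536 = 8·60 + 56 → 08:56, same day
→ 2025-03-23 08:56 NCP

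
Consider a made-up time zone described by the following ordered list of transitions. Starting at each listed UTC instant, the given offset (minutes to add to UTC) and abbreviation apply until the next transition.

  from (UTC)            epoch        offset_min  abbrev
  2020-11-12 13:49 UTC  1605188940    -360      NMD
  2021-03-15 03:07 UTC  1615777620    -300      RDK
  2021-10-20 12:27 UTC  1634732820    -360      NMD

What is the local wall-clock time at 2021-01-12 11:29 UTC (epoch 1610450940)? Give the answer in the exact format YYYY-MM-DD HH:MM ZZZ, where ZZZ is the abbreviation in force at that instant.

Query: 2021-01-12 11:29 UTC
Rule 1/3 (NMD, -06:00): 2020-11-12 13:49 UTC ≤ query < 2021-03-15 03:07 UTC
11·60 + 29 - 360 = 329 min
329 = 0·1440 + 329; 329 = 5·60 + 29 → 05:29, same day
→ 2021-01-12 05:29 NMD

2021-01-12 05:29 NMD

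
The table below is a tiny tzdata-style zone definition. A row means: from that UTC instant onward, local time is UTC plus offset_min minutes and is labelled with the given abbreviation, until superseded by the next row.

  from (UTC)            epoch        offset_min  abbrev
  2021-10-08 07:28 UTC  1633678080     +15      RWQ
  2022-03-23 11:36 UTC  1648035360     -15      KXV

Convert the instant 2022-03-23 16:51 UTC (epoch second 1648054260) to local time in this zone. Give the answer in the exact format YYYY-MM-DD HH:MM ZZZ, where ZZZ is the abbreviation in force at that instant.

Query: 2022-03-23 16:51 UTC
Rule 2/2 (KXV, -00:15): 2022-03-23 11:36 UTC ≤ query < +∞
16·60 + 51 - 15 = 996 min
996 = 0·1440 + 996; 996 = 16·60 + 36 → 16:36, same day
→ 2022-03-23 16:36 KXV

2022-03-23 16:36 KXV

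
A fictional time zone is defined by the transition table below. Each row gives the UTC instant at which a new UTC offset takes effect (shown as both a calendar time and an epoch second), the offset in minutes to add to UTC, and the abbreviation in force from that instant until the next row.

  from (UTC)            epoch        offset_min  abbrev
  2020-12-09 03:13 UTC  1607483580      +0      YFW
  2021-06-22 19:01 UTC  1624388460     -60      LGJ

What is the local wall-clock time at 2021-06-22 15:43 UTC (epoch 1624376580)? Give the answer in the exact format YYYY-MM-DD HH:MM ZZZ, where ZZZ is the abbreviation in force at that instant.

2021-06-22 15:43 YFW

Query: 2021-06-22 15:43 UTC
Rule 1/2 (YFW, +00:00): 2020-12-09 03:13 UTC ≤ query < 2021-06-22 19:01 UTC
15·60 + 43 + 0 = 943 min
943 = 0·1440 + 943; 943 = 15·60 + 43 → 15:43, same day
→ 2021-06-22 15:43 YFW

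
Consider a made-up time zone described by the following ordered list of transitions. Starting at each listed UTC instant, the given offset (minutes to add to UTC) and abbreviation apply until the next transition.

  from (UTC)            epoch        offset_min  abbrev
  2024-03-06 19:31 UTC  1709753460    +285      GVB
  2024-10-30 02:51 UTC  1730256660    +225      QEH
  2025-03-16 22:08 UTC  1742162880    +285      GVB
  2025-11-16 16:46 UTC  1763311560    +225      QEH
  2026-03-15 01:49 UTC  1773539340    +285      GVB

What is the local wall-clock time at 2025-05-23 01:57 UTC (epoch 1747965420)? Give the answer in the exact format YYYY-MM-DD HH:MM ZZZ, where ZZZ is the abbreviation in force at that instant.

Query: 2025-05-23 01:57 UTC
Rule 3/5 (GVB, +04:45): 2025-03-16 22:08 UTC ≤ query < 2025-11-16 16:46 UTC
1·60 + 57 + 285 = 402 min
402 = 0·1440 + 402; 402 = 6·60 + 42 → 06:42, same day
→ 2025-05-23 06:42 GVB

2025-05-23 06:42 GVB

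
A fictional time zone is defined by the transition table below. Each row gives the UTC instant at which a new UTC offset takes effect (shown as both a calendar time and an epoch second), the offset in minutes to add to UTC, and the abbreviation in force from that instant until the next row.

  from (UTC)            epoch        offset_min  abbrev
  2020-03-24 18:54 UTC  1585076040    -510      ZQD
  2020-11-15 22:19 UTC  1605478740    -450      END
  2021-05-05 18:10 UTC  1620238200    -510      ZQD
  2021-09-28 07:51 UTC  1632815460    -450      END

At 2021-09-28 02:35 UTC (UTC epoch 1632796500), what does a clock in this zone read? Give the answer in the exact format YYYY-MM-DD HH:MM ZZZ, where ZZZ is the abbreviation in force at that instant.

Query: 2021-09-28 02:35 UTC
Rule 3/4 (ZQD, -08:30): 2021-05-05 18:10 UTC ≤ query < 2021-09-28 07:51 UTC
2·60 + 35 - 510 = -355 min
-355 = -1·1440 + 1085; 1085 = 18·60 + 5 → 18:05, 2021-09-28 - 1 day = 2021-09-27
→ 2021-09-27 18:05 ZQD

2021-09-27 18:05 ZQD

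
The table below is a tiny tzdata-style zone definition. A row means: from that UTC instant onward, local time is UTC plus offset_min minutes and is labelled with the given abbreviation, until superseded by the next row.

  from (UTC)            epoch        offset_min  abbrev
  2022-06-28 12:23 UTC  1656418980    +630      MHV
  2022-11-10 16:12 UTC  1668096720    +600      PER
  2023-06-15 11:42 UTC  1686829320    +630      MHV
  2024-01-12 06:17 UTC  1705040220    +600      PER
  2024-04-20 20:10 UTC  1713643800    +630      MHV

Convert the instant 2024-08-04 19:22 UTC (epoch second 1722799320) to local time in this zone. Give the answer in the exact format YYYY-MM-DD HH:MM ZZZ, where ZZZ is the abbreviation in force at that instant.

2024-08-05 05:52 MHV

Query: 2024-08-04 19:22 UTC
Rule 5/5 (MHV, +10:30): 2024-04-20 20:10 UTC ≤ query < +∞
19·60 + 22 + 630 = 1792 min
1792 = 1·1440 + 352; 352 = 5·60 + 52 → 05:52, 2024-08-04 + 1 day = 2024-08-05
→ 2024-08-05 05:52 MHV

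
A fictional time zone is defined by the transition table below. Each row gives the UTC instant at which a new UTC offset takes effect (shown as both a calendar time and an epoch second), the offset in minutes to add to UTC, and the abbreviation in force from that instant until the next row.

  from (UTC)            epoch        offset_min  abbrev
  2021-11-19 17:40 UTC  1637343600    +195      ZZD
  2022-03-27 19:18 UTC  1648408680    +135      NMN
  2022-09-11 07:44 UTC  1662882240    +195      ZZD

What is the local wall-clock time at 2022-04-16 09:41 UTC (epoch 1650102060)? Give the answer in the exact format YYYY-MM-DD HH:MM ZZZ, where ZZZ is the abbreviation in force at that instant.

Query: 2022-04-16 09:41 UTC
Rule 2/3 (NMN, +02:15): 2022-03-27 19:18 UTC ≤ query < 2022-09-11 07:44 UTC
9·60 + 41 + 135 = 716 min
716 = 0·1440 + 716; 716 = 11·60 + 56 → 11:56, same day
→ 2022-04-16 11:56 NMN

2022-04-16 11:56 NMN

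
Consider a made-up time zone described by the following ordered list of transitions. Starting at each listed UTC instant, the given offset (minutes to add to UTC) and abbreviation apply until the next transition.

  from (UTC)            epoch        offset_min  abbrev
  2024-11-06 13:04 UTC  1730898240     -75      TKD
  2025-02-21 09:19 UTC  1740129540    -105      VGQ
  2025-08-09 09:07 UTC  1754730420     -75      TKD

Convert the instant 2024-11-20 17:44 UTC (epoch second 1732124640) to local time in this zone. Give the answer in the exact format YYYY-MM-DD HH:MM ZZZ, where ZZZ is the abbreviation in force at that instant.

2024-11-20 16:29 TKD

Query: 2024-11-20 17:44 UTC
Rule 1/3 (TKD, -01:15): 2024-11-06 13:04 UTC ≤ query < 2025-02-21 09:19 UTC
17·60 + 44 - 75 = 989 min
989 = 0·1440 + 989; 989 = 16·60 + 29 → 16:29, same day
→ 2024-11-20 16:29 TKD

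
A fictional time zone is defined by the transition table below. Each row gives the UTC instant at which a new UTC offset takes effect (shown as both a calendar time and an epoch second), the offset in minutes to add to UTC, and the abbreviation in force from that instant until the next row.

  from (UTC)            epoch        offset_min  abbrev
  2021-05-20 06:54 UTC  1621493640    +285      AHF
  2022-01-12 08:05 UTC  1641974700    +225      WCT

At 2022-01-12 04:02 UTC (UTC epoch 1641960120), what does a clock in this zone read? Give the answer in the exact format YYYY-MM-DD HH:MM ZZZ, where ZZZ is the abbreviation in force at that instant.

Query: 2022-01-12 04:02 UTC
Rule 1/2 (AHF, +04:45): 2021-05-20 06:54 UTC ≤ query < 2022-01-12 08:05 UTC
4·60 + 2 + 285 = 527 min
527 = 0·1440 + 527; 527 = 8·60 + 47 → 08:47, same day
→ 2022-01-12 08:47 AHF

2022-01-12 08:47 AHF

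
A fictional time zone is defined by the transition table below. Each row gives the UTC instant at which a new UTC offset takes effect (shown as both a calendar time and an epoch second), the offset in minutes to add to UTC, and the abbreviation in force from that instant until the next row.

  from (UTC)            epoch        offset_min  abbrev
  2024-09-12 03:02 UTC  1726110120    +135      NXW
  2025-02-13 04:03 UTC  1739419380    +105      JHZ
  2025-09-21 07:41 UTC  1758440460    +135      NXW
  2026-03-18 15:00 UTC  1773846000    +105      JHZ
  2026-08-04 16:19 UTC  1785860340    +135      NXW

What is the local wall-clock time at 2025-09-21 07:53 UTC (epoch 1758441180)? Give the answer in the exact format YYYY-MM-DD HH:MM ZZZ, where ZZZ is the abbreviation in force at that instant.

Query: 2025-09-21 07:53 UTC
Rule 3/5 (NXW, +02:15): 2025-09-21 07:41 UTC ≤ query < 2026-03-18 15:00 UTC
7·60 + 53 + 135 = 608 min
608 = 0·1440 + 608; 608 = 10·60 + 8 → 10:08, same day
→ 2025-09-21 10:08 NXW

2025-09-21 10:08 NXW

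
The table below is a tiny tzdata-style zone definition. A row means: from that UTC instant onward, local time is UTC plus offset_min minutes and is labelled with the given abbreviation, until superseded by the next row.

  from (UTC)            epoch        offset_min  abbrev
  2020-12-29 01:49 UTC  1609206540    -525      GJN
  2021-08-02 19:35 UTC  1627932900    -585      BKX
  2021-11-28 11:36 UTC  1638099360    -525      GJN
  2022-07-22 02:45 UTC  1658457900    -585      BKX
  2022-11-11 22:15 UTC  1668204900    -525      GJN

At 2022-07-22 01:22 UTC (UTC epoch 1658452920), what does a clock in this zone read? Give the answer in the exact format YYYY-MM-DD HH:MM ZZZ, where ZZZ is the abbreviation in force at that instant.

2022-07-21 16:37 GJN

Query: 2022-07-22 01:22 UTC
Rule 3/5 (GJN, -08:45): 2021-11-28 11:36 UTC ≤ query < 2022-07-22 02:45 UTC
1·60 + 22 - 525 = -443 min
-443 = -1·1440 + 997; 997 = 16·60 + 37 → 16:37, 2022-07-22 - 1 day = 2022-07-21
→ 2022-07-21 16:37 GJN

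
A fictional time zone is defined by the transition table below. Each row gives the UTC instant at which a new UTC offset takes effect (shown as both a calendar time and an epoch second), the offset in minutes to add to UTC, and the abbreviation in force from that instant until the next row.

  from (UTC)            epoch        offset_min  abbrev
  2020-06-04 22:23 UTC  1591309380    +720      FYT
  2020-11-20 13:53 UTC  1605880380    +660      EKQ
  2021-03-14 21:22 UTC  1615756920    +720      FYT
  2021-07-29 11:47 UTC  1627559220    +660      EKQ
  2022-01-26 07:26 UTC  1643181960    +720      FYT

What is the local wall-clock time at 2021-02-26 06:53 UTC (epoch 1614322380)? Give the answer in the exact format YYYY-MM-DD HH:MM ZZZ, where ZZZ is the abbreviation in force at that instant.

Query: 2021-02-26 06:53 UTC
Rule 2/5 (EKQ, +11:00): 2020-11-20 13:53 UTC ≤ query < 2021-03-14 21:22 UTC
6·60 + 53 + 660 = 1073 min
1073 = 0·1440 + 1073; 1073 = 17·60 + 53 → 17:53, same day
→ 2021-02-26 17:53 EKQ

2021-02-26 17:53 EKQ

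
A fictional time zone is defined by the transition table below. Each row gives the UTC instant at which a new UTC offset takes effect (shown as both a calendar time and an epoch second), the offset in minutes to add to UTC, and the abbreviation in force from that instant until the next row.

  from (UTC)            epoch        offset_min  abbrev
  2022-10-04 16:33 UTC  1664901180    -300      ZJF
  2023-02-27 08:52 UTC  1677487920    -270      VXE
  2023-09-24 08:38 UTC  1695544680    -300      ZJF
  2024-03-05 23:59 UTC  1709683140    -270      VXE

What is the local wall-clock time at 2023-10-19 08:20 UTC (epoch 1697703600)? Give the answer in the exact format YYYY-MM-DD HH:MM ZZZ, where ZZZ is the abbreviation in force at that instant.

Query: 2023-10-19 08:20 UTC
Rule 3/4 (ZJF, -05:00): 2023-09-24 08:38 UTC ≤ query < 2024-03-05 23:59 UTC
8·60 + 20 - 300 = 200 min
200 = 0·1440 + 200; 200 = 3·60 + 20 → 03:20, same day
→ 2023-10-19 03:20 ZJF

2023-10-19 03:20 ZJF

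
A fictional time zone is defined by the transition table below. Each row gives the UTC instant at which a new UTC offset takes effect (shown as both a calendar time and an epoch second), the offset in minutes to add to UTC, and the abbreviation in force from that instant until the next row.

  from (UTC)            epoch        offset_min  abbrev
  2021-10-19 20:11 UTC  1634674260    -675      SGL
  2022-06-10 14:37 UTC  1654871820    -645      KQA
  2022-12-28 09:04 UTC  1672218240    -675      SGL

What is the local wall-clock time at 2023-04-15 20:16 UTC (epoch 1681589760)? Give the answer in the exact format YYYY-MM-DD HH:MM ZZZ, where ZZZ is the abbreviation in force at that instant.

2023-04-15 09:01 SGL

Query: 2023-04-15 20:16 UTC
Rule 3/3 (SGL, -11:15): 2022-12-28 09:04 UTC ≤ query < +∞
20·60 + 16 - 675 = 541 min
541 = 0·1440 + 541; 541 = 9·60 + 1 → 09:01, same day
→ 2023-04-15 09:01 SGL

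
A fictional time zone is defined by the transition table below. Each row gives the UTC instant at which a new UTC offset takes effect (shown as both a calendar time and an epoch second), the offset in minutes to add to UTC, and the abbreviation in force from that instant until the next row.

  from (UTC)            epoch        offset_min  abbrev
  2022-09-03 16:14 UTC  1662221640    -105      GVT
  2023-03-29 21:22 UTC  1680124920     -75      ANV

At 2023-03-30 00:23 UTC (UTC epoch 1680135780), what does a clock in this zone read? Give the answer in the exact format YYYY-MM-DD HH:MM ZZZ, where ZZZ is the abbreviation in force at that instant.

Query: 2023-03-30 00:23 UTC
Rule 2/2 (ANV, -01:15): 2023-03-29 21:22 UTC ≤ query < +∞
0·60 + 23 - 75 = -52 min
-52 = -1·1440 + 1388; 1388 = 23·60 + 8 → 23:08, 2023-03-30 - 1 day = 2023-03-29
→ 2023-03-29 23:08 ANV

2023-03-29 23:08 ANV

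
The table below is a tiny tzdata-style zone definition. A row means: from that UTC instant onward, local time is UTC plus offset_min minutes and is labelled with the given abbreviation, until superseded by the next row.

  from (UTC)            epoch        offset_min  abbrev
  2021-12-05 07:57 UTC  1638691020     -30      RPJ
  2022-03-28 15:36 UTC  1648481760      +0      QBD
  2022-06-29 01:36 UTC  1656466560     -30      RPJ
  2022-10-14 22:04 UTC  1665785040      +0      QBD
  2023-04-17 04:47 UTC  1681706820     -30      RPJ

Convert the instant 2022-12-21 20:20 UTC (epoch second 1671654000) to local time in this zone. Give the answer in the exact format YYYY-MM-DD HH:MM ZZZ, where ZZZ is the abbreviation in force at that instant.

Query: 2022-12-21 20:20 UTC
Rule 4/5 (QBD, +00:00): 2022-10-14 22:04 UTC ≤ query < 2023-04-17 04:47 UTC
20·60 + 20 + 0 = 1220 min
1220 = 0·1440 + 1220; 1220 = 20·60 + 20 → 20:20, same day
→ 2022-12-21 20:20 QBD

2022-12-21 20:20 QBD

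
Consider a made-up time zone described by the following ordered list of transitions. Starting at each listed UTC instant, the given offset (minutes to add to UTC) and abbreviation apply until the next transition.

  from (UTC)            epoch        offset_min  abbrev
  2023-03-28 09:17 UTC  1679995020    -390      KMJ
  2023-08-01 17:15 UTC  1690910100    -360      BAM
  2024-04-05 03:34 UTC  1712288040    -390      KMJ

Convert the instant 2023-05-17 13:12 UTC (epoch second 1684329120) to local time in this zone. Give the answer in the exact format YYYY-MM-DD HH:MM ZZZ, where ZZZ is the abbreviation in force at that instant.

Query: 2023-05-17 13:12 UTC
Rule 1/3 (KMJ, -06:30): 2023-03-28 09:17 UTC ≤ query < 2023-08-01 17:15 UTC
13·60 + 12 - 390 = 402 min
402 = 0·1440 + 402; 402 = 6·60 + 42 → 06:42, same day
→ 2023-05-17 06:42 KMJ

2023-05-17 06:42 KMJ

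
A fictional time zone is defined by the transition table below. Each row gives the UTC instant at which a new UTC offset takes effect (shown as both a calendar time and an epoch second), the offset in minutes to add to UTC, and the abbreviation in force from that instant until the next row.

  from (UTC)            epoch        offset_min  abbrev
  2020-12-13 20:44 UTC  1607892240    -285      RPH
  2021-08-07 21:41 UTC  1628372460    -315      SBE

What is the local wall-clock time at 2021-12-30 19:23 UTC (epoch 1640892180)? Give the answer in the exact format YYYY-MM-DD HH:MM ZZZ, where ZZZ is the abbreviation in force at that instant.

2021-12-30 14:08 SBE

Query: 2021-12-30 19:23 UTC
Rule 2/2 (SBE, -05:15): 2021-08-07 21:41 UTC ≤ query < +∞
19·60 + 23 - 315 = 848 min
848 = 0·1440 + 848; 848 = 14·60 + 8 → 14:08, same day
→ 2021-12-30 14:08 SBE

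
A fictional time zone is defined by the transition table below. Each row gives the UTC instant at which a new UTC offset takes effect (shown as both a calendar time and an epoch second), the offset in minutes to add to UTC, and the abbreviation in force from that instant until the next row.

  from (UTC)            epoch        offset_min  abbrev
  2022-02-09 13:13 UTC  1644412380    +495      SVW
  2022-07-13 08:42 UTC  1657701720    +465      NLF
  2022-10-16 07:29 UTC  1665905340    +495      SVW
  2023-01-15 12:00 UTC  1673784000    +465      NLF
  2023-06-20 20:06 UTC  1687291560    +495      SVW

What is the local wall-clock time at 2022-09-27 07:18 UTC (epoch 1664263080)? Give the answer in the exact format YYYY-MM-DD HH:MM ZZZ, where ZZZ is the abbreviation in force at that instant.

2022-09-27 15:03 NLF

Query: 2022-09-27 07:18 UTC
Rule 2/5 (NLF, +07:45): 2022-07-13 08:42 UTC ≤ query < 2022-10-16 07:29 UTC
7·60 + 18 + 465 = 903 min
903 = 0·1440 + 903; 903 = 15·60 + 3 → 15:03, same day
→ 2022-09-27 15:03 NLF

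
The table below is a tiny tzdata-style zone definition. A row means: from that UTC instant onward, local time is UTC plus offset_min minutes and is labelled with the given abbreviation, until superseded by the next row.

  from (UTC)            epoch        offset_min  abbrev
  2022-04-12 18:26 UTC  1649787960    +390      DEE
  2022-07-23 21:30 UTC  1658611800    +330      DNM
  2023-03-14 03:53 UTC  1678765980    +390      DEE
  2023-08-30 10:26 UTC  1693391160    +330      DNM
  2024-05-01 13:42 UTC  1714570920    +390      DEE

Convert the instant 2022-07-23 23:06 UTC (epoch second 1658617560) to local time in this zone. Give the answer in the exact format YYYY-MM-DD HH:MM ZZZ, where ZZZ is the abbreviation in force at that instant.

Query: 2022-07-23 23:06 UTC
Rule 2/5 (DNM, +05:30): 2022-07-23 21:30 UTC ≤ query < 2023-03-14 03:53 UTC
23·60 + 6 + 330 = 1716 min
1716 = 1·1440 + 276; 276 = 4·60 + 36 → 04:36, 2022-07-23 + 1 day = 2022-07-24
→ 2022-07-24 04:36 DNM

2022-07-24 04:36 DNM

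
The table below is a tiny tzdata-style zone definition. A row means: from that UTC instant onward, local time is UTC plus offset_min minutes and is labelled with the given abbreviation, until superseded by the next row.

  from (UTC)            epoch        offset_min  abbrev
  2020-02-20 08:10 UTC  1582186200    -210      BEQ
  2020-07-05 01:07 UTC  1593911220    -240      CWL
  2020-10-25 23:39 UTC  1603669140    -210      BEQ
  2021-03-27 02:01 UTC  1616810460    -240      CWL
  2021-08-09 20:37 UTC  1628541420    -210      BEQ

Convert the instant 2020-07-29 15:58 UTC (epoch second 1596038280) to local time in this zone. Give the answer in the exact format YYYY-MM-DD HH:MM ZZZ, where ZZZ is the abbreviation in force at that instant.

2020-07-29 11:58 CWL

Query: 2020-07-29 15:58 UTC
Rule 2/5 (CWL, -04:00): 2020-07-05 01:07 UTC ≤ query < 2020-10-25 23:39 UTC
15·60 + 58 - 240 = 718 min
718 = 0·1440 + 718; 718 = 11·60 + 58 → 11:58, same day
→ 2020-07-29 11:58 CWL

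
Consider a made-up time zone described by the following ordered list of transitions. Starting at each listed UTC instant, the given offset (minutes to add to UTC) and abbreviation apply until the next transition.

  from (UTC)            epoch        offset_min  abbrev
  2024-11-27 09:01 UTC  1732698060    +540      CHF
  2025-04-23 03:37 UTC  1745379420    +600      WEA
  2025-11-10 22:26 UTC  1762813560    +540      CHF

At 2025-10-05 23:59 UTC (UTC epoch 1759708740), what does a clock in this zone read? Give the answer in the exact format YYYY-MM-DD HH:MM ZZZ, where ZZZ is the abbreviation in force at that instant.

2025-10-06 09:59 WEA

Query: 2025-10-05 23:59 UTC
Rule 2/3 (WEA, +10:00): 2025-04-23 03:37 UTC ≤ query < 2025-11-10 22:26 UTC
23·60 + 59 + 600 = 2039 min
2039 = 1·1440 + 599; 599 = 9·60 + 59 → 09:59, 2025-10-05 + 1 day = 2025-10-06
→ 2025-10-06 09:59 WEA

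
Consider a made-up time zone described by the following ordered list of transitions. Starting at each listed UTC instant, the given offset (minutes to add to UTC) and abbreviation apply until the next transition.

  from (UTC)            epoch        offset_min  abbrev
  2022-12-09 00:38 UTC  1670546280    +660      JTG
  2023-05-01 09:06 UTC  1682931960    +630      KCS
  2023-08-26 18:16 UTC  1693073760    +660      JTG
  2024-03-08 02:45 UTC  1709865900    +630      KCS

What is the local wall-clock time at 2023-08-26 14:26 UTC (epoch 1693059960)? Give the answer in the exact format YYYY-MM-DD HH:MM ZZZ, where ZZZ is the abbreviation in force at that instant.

Query: 2023-08-26 14:26 UTC
Rule 2/4 (KCS, +10:30): 2023-05-01 09:06 UTC ≤ query < 2023-08-26 18:16 UTC
14·60 + 26 + 630 = 1496 min
1496 = 1·1440 + 56; 56 = 0·60 + 56 → 00:56, 2023-08-26 + 1 day = 2023-08-27
→ 2023-08-27 00:56 KCS

2023-08-27 00:56 KCS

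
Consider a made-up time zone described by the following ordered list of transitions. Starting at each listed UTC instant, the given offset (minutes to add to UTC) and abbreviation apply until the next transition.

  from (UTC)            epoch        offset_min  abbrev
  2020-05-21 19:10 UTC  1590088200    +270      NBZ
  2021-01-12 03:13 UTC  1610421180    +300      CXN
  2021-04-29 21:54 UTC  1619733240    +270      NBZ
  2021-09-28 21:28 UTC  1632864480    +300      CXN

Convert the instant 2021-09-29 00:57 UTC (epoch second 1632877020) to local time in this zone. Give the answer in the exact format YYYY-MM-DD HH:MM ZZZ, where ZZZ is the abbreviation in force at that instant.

2021-09-29 05:57 CXN

Query: 2021-09-29 00:57 UTC
Rule 4/4 (CXN, +05:00): 2021-09-28 21:28 UTC ≤ query < +∞
0·60 + 57 + 300 = 357 min
357 = 0·1440 + 357; 357 = 5·60 + 57 → 05:57, same day
→ 2021-09-29 05:57 CXN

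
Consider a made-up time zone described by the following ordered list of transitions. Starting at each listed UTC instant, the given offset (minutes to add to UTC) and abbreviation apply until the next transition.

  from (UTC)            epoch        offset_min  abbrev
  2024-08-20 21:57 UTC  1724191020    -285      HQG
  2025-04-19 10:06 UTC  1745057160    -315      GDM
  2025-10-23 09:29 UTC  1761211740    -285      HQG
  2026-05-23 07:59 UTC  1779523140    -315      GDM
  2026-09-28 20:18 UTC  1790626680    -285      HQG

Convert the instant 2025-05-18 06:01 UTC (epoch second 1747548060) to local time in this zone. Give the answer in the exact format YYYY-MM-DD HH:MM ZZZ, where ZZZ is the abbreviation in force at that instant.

2025-05-18 00:46 GDM

Query: 2025-05-18 06:01 UTC
Rule 2/5 (GDM, -05:15): 2025-04-19 10:06 UTC ≤ query < 2025-10-23 09:29 UTC
6·60 + 1 - 315 = 46 min
46 = 0·1440 + 46; 46 = 0·60 + 46 → 00:46, same day
→ 2025-05-18 00:46 GDM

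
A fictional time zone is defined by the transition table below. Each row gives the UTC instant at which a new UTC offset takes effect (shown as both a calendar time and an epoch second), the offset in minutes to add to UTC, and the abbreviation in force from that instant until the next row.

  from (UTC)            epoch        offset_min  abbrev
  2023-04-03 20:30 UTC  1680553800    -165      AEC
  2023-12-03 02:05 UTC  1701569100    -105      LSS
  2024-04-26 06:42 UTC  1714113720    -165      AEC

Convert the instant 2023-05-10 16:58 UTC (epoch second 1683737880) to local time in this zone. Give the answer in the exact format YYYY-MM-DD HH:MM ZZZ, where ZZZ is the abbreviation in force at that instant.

Query: 2023-05-10 16:58 UTC
Rule 1/3 (AEC, -02:45): 2023-04-03 20:30 UTC ≤ query < 2023-12-03 02:05 UTC
16·60 + 58 - 165 = 853 min
853 = 0·1440 + 853; 853 = 14·60 + 13 → 14:13, same day
→ 2023-05-10 14:13 AEC

2023-05-10 14:13 AEC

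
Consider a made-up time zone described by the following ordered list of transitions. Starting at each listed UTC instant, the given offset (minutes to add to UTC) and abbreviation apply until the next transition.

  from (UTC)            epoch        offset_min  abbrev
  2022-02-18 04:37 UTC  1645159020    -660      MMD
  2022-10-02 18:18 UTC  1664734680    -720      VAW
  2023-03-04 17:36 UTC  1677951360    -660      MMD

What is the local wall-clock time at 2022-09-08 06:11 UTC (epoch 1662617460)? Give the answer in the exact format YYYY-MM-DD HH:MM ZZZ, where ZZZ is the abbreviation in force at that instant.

Query: 2022-09-08 06:11 UTC
Rule 1/3 (MMD, -11:00): 2022-02-18 04:37 UTC ≤ query < 2022-10-02 18:18 UTC
6·60 + 11 - 660 = -289 min
-289 = -1·1440 + 1151; 1151 = 19·60 + 11 → 19:11, 2022-09-08 - 1 day = 2022-09-07
→ 2022-09-07 19:11 MMD

2022-09-07 19:11 MMD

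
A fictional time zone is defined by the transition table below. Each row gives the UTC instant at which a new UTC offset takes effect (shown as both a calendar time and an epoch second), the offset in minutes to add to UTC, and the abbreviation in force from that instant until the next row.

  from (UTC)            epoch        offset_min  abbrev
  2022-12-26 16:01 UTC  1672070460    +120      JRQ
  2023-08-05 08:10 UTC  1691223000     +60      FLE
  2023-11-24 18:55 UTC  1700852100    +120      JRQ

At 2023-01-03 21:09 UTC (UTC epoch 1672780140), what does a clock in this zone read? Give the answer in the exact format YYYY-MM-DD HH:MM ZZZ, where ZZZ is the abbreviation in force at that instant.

2023-01-03 23:09 JRQ

Query: 2023-01-03 21:09 UTC
Rule 1/3 (JRQ, +02:00): 2022-12-26 16:01 UTC ≤ query < 2023-08-05 08:10 UTC
21·60 + 9 + 120 = 1389 min
1389 = 0·1440 + 1389; 1389 = 23·60 + 9 → 23:09, same day
→ 2023-01-03 23:09 JRQ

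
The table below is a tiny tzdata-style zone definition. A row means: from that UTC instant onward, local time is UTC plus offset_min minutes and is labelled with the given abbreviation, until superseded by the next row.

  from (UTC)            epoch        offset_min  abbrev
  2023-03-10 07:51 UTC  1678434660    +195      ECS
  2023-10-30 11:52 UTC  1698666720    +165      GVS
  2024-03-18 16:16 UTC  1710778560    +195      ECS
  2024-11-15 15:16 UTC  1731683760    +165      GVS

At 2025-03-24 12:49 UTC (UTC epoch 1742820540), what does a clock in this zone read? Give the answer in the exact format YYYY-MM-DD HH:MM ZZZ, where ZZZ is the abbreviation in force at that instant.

2025-03-24 15:34 GVS

Query: 2025-03-24 12:49 UTC
Rule 4/4 (GVS, +02:45): 2024-11-15 15:16 UTC ≤ query < +∞
12·60 + 49 + 165 = 934 min
934 = 0·1440 + 934; 934 = 15·60 + 34 → 15:34, same day
→ 2025-03-24 15:34 GVS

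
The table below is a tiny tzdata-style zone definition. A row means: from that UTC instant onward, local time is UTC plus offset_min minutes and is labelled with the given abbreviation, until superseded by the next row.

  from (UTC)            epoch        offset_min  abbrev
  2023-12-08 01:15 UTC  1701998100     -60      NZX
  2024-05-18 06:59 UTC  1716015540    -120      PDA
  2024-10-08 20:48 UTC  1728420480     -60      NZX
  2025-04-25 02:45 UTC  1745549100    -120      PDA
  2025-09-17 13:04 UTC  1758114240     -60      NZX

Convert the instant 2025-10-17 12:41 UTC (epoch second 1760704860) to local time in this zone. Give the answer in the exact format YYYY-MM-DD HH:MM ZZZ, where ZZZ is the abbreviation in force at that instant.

2025-10-17 11:41 NZX

Query: 2025-10-17 12:41 UTC
Rule 5/5 (NZX, -01:00): 2025-09-17 13:04 UTC ≤ query < +∞
12·60 + 41 - 60 = 701 min
701 = 0·1440 + 701; 701 = 11·60 + 41 → 11:41, same day
→ 2025-10-17 11:41 NZX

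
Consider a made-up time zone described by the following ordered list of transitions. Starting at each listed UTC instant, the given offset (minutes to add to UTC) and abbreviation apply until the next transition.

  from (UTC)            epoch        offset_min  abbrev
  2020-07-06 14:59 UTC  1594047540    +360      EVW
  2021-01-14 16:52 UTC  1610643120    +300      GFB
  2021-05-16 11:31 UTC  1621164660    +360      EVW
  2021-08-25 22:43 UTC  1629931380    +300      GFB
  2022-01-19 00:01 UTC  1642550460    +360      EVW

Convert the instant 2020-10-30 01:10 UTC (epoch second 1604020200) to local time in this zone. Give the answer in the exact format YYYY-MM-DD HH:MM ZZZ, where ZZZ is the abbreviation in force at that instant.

2020-10-30 07:10 EVW

Query: 2020-10-30 01:10 UTC
Rule 1/5 (EVW, +06:00): 2020-07-06 14:59 UTC ≤ query < 2021-01-14 16:52 UTC
1·60 + 10 + 360 = 430 min
430 = 0·1440 + 430; 430 = 7·60 + 10 → 07:10, same day
→ 2020-10-30 07:10 EVW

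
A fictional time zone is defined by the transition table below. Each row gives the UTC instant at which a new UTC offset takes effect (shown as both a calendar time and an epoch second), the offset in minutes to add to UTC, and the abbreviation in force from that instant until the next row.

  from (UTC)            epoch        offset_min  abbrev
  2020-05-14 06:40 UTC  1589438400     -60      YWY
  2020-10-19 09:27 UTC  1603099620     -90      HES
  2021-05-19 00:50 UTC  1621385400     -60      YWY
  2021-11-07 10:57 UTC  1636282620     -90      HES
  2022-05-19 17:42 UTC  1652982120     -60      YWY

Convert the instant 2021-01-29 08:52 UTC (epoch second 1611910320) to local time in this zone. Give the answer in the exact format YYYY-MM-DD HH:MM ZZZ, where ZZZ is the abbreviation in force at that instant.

Query: 2021-01-29 08:52 UTC
Rule 2/5 (HES, -01:30): 2020-10-19 09:27 UTC ≤ query < 2021-05-19 00:50 UTC
8·60 + 52 - 90 = 442 min
442 = 0·1440 + 442; 442 = 7·60 + 22 → 07:22, same day
→ 2021-01-29 07:22 HES

2021-01-29 07:22 HES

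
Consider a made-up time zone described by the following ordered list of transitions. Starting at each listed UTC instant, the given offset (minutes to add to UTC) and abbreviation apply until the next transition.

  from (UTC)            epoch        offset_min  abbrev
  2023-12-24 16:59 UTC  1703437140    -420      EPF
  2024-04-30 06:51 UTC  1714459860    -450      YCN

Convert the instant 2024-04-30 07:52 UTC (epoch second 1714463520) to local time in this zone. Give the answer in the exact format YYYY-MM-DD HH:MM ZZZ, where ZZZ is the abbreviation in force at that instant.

Query: 2024-04-30 07:52 UTC
Rule 2/2 (YCN, -07:30): 2024-04-30 06:51 UTC ≤ query < +∞
7·60 + 52 - 450 = 22 min
22 = 0·1440 + 22; 22 = 0·60 + 22 → 00:22, same day
→ 2024-04-30 00:22 YCN

2024-04-30 00:22 YCN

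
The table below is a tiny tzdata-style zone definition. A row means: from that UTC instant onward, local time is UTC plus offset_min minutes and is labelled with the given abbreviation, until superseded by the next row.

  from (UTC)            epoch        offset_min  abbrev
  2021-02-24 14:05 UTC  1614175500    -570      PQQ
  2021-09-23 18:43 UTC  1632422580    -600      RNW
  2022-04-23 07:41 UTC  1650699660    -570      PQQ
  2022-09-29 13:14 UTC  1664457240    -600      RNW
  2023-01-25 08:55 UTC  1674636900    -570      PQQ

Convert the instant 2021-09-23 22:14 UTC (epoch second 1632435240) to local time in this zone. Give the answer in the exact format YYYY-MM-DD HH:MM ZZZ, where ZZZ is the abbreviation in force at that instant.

2021-09-23 12:14 RNW

Query: 2021-09-23 22:14 UTC
Rule 2/5 (RNW, -10:00): 2021-09-23 18:43 UTC ≤ query < 2022-04-23 07:41 UTC
22·60 + 14 - 600 = 734 min
734 = 0·1440 + 734; 734 = 12·60 + 14 → 12:14, same day
→ 2021-09-23 12:14 RNW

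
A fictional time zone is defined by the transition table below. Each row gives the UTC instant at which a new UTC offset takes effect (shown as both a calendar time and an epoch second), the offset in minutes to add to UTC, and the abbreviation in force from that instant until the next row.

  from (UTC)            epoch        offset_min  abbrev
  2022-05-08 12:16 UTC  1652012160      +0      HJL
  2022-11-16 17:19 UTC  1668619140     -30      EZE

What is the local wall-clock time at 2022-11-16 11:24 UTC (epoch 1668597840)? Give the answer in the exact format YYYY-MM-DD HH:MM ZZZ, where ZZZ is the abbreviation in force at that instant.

Query: 2022-11-16 11:24 UTC
Rule 1/2 (HJL, +00:00): 2022-05-08 12:16 UTC ≤ query < 2022-11-16 17:19 UTC
11·60 + 24 + 0 = 684 min
684 = 0·1440 + 684; 684 = 11·60 + 24 → 11:24, same day
→ 2022-11-16 11:24 HJL

2022-11-16 11:24 HJL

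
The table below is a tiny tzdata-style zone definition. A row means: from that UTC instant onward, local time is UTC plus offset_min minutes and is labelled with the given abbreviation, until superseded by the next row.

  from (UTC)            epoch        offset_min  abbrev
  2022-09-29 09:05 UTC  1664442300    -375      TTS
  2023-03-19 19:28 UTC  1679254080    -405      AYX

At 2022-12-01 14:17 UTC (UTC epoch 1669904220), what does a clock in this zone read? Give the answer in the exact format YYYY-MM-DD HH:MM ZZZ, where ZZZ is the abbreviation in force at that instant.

2022-12-01 08:02 TTS

Query: 2022-12-01 14:17 UTC
Rule 1/2 (TTS, -06:15): 2022-09-29 09:05 UTC ≤ query < 2023-03-19 19:28 UTC
14·60 + 17 - 375 = 482 min
482 = 0·1440 + 482; 482 = 8·60 + 2 → 08:02, same day
→ 2022-12-01 08:02 TTS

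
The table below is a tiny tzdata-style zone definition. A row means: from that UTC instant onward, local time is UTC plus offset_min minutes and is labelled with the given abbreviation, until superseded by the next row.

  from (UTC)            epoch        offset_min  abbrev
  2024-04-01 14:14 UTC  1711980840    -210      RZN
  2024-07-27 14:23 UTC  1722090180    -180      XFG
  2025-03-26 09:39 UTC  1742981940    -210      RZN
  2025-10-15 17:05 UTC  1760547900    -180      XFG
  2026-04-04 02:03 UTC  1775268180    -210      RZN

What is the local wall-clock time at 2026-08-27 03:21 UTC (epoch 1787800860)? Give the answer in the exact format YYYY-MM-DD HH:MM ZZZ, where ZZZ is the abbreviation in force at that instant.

2026-08-26 23:51 RZN

Query: 2026-08-27 03:21 UTC
Rule 5/5 (RZN, -03:30): 2026-04-04 02:03 UTC ≤ query < +∞
3·60 + 21 - 210 = -9 min
-9 = -1·1440 + 1431; 1431 = 23·60 + 51 → 23:51, 2026-08-27 - 1 day = 2026-08-26
→ 2026-08-26 23:51 RZN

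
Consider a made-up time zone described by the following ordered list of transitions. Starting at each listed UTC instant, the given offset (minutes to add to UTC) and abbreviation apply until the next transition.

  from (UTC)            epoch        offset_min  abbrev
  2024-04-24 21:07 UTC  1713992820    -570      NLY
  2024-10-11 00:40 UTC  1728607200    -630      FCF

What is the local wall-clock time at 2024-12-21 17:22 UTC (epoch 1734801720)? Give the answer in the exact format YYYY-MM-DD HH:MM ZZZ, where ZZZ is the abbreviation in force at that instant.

2024-12-21 06:52 FCF

Query: 2024-12-21 17:22 UTC
Rule 2/2 (FCF, -10:30): 2024-10-11 00:40 UTC ≤ query < +∞
17·60 + 22 - 630 = 412 min
412 = 0·1440 + 412; 412 = 6·60 + 52 → 06:52, same day
→ 2024-12-21 06:52 FCF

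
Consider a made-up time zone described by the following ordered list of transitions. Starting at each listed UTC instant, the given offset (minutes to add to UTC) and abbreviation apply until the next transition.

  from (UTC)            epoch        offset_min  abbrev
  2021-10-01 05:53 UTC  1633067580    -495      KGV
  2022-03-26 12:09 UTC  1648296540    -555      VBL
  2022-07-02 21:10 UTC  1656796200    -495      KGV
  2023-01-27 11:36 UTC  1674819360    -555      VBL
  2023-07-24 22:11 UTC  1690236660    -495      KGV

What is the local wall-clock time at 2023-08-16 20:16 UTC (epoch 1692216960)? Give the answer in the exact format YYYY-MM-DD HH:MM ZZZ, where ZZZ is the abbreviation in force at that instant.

2023-08-16 12:01 KGV

Query: 2023-08-16 20:16 UTC
Rule 5/5 (KGV, -08:15): 2023-07-24 22:11 UTC ≤ query < +∞
20·60 + 16 - 495 = 721 min
721 = 0·1440 + 721; 721 = 12·60 + 1 → 12:01, same day
→ 2023-08-16 12:01 KGV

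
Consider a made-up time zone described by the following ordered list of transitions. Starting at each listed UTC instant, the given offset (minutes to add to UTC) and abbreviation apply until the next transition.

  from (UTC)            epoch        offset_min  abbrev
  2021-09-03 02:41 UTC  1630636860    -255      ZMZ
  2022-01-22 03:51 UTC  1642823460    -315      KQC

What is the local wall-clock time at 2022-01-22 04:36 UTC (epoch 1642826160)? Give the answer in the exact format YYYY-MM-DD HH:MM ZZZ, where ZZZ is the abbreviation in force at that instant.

2022-01-21 23:21 KQC

Query: 2022-01-22 04:36 UTC
Rule 2/2 (KQC, -05:15): 2022-01-22 03:51 UTC ≤ query < +∞
4·60 + 36 - 315 = -39 min
-39 = -1·1440 + 1401; 1401 = 23·60 + 21 → 23:21, 2022-01-22 - 1 day = 2022-01-21
→ 2022-01-21 23:21 KQC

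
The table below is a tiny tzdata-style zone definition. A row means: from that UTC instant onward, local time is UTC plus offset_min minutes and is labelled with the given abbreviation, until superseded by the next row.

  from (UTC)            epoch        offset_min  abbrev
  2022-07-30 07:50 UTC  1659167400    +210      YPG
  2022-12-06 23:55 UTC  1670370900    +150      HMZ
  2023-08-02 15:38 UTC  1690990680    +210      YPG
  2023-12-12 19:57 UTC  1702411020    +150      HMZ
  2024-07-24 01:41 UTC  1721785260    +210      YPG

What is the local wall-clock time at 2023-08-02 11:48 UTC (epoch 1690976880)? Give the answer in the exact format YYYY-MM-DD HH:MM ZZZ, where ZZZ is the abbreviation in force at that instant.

Query: 2023-08-02 11:48 UTC
Rule 2/5 (HMZ, +02:30): 2022-12-06 23:55 UTC ≤ query < 2023-08-02 15:38 UTC
11·60 + 48 + 150 = 858 min
858 = 0·1440 + 858; 858 = 14·60 + 18 → 14:18, same day
→ 2023-08-02 14:18 HMZ

2023-08-02 14:18 HMZ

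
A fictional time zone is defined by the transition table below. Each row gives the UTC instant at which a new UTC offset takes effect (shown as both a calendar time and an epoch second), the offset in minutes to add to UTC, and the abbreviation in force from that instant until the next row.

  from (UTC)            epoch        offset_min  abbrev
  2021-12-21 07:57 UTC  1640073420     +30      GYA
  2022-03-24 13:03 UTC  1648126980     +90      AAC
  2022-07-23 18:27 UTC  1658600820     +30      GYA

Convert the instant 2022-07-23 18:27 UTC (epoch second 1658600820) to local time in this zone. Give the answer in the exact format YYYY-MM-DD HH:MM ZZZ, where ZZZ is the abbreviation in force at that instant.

Query: 2022-07-23 18:27 UTC
Rule 3/3 (GYA, +00:30): 2022-07-23 18:27 UTC ≤ query < +∞
18·60 + 27 + 30 = 1137 min
1137 = 0·1440 + 1137; 1137 = 18·60 + 57 → 18:57, same day
→ 2022-07-23 18:57 GYA

2022-07-23 18:57 GYA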